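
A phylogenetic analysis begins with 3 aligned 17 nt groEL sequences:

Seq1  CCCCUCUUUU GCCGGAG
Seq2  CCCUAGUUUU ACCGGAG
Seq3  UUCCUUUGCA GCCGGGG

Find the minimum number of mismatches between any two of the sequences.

Pairwise Hamming distances:
  Seq1 vs Seq2: 4
  Seq1 vs Seq3: 7
  Seq2 vs Seq3: 10
The smallest is 4, between Seq1 and Seq2.

4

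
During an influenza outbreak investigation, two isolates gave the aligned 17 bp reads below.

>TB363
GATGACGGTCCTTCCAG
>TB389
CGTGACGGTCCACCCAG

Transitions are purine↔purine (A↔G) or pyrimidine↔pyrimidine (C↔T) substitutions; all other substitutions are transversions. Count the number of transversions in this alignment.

Mismatches occur at site 1 (G/C, transversion), site 2 (A/G, transition), site 12 (T/A, transversion), site 13 (T/C, transition).
Of the 4 differences, 2 transitions and 2 transversions, so the answer is 2.

2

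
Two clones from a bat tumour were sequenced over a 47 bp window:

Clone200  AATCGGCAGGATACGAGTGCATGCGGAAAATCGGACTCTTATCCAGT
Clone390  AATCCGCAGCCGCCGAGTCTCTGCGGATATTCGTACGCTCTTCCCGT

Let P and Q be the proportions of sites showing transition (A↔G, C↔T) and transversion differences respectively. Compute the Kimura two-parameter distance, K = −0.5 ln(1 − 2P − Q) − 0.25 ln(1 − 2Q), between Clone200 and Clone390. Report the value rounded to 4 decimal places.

0.4259

Mismatches occur at site 5 (G→C, transversion), site 10 (G→C, transversion), site 11 (A→C, transversion), site 12 (T→G, transversion), site 13 (A→C, transversion), site 19 (G→C, transversion), site 20 (C→T, transition), site 21 (A→C, transversion), site 28 (A→T, transversion), site 30 (A→T, transversion), site 34 (G→T, transversion), site 37 (T→G, transversion), site 40 (T→C, transition), site 41 (A→T, transversion), site 45 (A→C, transversion).
Of the 15 differences, 2 transitions and 13 transversions over 47 sites: P = 2/47 = 0.042553, Q = 13/47 = 0.276596.
d = −0.5·ln(0.638298) − 0.25·ln(0.446808) = −0.5·(-0.448950) − 0.25·(-0.805626) = 0.4259.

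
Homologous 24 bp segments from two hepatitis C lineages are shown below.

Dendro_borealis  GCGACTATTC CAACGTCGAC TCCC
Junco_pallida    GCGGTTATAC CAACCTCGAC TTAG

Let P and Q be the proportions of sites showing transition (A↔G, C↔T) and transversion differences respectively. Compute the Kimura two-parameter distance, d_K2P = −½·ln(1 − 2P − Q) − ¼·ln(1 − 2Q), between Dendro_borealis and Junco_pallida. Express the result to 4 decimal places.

The sequences differ at positions 4 (A/G, transition), 5 (C/T, transition), 9 (T/A, transversion), 15 (G/C, transversion), 22 (C/T, transition), 23 (C/A, transversion), 24 (C/G, transversion).
Of the 7 differences, 3 transitions and 4 transversions over 24 sites: P = 3/24 = 0.125000, Q = 4/24 = 0.166667.
d = −0.5·ln(0.583333) − 0.25·ln(0.666666) = −0.5·(-0.538997) − 0.25·(-0.405466) = 0.3709.

0.3709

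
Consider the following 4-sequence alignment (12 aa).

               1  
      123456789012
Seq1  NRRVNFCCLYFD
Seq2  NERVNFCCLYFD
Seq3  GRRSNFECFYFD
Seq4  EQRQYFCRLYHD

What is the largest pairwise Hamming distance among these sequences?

Pairwise Hamming distances:
  Seq1 vs Seq2: 1
  Seq1 vs Seq3: 4
  Seq1 vs Seq4: 6
  Seq2 vs Seq3: 5
  Seq2 vs Seq4: 6
  Seq3 vs Seq4: 8
The largest is 8, between Seq3 and Seq4.

8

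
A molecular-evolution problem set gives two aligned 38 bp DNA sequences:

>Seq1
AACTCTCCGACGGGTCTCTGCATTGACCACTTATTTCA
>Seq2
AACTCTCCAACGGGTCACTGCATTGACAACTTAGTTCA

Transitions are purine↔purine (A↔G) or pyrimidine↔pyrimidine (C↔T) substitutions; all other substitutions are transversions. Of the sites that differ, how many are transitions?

1

The sequences differ at positions 9 (G/A, transition), 17 (T/A, transversion), 28 (C/A, transversion), 34 (T/G, transversion).
Of the 4 differences, 1 transition and 3 transversions, so the answer is 1.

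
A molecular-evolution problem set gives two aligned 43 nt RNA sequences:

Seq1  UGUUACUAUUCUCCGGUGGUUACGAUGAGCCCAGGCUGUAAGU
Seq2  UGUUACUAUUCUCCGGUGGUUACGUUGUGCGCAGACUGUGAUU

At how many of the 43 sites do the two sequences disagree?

6

Mismatches occur at site 25 (A→U), site 28 (A→U), site 31 (C→G), site 35 (G→A), site 40 (A→G), site 42 (G→U).
That gives 6 mismatches out of 43 aligned sites, so the Hamming distance is 6.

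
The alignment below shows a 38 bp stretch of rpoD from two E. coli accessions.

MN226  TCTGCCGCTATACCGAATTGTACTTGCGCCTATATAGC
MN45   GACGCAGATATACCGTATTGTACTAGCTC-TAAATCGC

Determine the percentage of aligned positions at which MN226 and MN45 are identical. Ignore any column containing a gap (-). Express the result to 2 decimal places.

72.97%

Excluding the 1 gap column leaves 37 comparable sites.
Differing sites — 1:T/G; 2:C/A; 3:T/C; 6:C/A; 8:C/A; 16:A/T; 25:T/A; 28:G/T; 33:T/A; 36:A/C.
27 of the 37 comparable sites match, so the percent identity is 27/37 × 100 = 72.97%.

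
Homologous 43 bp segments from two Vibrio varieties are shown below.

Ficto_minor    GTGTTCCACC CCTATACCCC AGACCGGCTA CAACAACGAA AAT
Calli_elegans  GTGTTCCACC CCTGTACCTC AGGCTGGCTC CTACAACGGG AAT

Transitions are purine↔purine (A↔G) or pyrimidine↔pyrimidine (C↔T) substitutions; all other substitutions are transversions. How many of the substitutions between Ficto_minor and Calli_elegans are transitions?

6

Differing sites — 14:A/G (Ti); 19:C/T (Ti); 23:A/G (Ti); 25:C/T (Ti); 30:A/C (Tv); 32:A/T (Tv); 39:A/G (Ti); 40:A/G (Ti).
Of the 8 differences, 6 transitions and 2 transversions, so the answer is 6.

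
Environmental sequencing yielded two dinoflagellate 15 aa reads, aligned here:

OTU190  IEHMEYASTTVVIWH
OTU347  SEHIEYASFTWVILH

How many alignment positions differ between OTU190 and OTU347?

Mismatches occur at site 1 (I↔S), site 4 (M↔I), site 9 (T↔F), site 11 (V↔W), site 14 (W↔L).
That gives 5 mismatches out of 15 aligned sites, so the Hamming distance is 5.

5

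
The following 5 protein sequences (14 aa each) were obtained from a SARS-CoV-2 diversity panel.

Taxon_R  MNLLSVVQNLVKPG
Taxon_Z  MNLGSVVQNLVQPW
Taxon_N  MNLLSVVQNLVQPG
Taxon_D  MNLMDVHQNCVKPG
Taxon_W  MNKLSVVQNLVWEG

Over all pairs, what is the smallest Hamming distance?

1

Pairwise Hamming distances:
  Taxon_R vs Taxon_Z: 3
  Taxon_R vs Taxon_N: 1
  Taxon_R vs Taxon_D: 4
  Taxon_R vs Taxon_W: 3
  Taxon_Z vs Taxon_N: 2
  Taxon_Z vs Taxon_D: 6
  Taxon_Z vs Taxon_W: 5
  Taxon_N vs Taxon_D: 5
  Taxon_N vs Taxon_W: 3
  Taxon_D vs Taxon_W: 7
The smallest is 1, between Taxon_R and Taxon_N.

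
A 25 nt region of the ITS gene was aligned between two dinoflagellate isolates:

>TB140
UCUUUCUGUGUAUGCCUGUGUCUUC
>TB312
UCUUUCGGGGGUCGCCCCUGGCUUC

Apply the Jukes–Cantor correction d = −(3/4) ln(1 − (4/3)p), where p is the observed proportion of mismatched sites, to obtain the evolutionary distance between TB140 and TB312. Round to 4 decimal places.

0.4172

Mismatches occur at site 7 (U→G), site 9 (U→G), site 11 (U→G), site 12 (A→U), site 13 (U→C), site 17 (U→C), site 18 (G→C), site 21 (U→G).
p = 8/25 = 0.320000.
d = −0.75 · ln(1 − (4/3)·0.320000) = −0.75 · ln(0.573333) = −0.75 · (-0.556289) = 0.4172.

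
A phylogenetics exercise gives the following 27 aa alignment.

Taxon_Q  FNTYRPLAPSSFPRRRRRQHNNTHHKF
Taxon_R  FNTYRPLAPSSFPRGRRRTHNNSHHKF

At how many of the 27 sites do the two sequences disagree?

3

Mismatches occur at site 15 (R↔G), site 19 (Q↔T), site 23 (T↔S).
That gives 3 mismatches out of 27 aligned sites, so the Hamming distance is 3.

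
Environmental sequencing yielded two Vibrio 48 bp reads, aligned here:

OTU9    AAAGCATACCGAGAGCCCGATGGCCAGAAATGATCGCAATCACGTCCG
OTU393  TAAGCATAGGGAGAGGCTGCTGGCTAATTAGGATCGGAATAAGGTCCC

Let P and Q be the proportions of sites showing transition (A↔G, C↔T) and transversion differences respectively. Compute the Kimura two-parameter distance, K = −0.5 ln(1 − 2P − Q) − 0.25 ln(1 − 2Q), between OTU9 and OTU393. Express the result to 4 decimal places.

The sequences differ at positions 1 (A/T, transversion), 9 (C/G, transversion), 10 (C/G, transversion), 16 (C/G, transversion), 18 (C/T, transition), 20 (A/C, transversion), 25 (C/T, transition), 27 (G/A, transition), 28 (A/T, transversion), 29 (A/T, transversion), 31 (T/G, transversion), 37 (C/G, transversion), 41 (C/A, transversion), 43 (C/G, transversion), 48 (G/C, transversion).
Of the 15 differences, 3 transitions and 12 transversions over 48 sites: P = 3/48 = 0.062500, Q = 12/48 = 0.250000.
d = −0.5·ln(0.625000) − 0.25·ln(0.500000) = −0.5·(-0.470004) − 0.25·(-0.693147) = 0.4083.

0.4083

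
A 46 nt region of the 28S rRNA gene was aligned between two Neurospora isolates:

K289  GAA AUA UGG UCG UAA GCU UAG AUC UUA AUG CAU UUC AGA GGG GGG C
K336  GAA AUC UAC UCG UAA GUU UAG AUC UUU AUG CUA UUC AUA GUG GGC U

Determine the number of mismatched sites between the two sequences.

The sequences differ at positions 6 (A/C), 8 (G/A), 9 (G/C), 17 (C/U), 27 (A/U), 32 (A/U), 33 (U/A), 38 (G/U), 41 (G/U), 45 (G/C), 46 (C/U).
That gives 11 mismatches out of 46 aligned sites, so the Hamming distance is 11.

11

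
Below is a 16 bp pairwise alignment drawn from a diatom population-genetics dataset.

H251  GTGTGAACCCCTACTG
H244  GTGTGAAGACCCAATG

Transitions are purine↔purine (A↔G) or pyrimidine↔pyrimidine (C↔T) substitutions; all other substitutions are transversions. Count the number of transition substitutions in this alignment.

1

Mismatches occur at site 8 (C/G, transversion), site 9 (C/A, transversion), site 12 (T/C, transition), site 14 (C/A, transversion).
Of the 4 differences, 1 transition and 3 transversions, so the answer is 1.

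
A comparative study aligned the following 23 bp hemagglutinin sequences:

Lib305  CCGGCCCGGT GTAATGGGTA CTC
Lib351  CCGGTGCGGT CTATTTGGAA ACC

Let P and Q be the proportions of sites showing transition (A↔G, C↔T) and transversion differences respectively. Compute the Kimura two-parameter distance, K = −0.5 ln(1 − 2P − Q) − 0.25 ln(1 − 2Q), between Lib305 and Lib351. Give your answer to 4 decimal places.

0.4697

Mismatches occur at site 5 (C/T, transition), site 6 (C/G, transversion), site 11 (G/C, transversion), site 14 (A/T, transversion), site 16 (G/T, transversion), site 19 (T/A, transversion), site 21 (C/A, transversion), site 22 (T/C, transition).
Of the 8 differences, 2 transitions and 6 transversions over 23 sites: P = 2/23 = 0.086957, Q = 6/23 = 0.260870.
d = −0.5·ln(0.565216) − 0.25·ln(0.478260) = −0.5·(-0.570547) − 0.25·(-0.737601) = 0.4697.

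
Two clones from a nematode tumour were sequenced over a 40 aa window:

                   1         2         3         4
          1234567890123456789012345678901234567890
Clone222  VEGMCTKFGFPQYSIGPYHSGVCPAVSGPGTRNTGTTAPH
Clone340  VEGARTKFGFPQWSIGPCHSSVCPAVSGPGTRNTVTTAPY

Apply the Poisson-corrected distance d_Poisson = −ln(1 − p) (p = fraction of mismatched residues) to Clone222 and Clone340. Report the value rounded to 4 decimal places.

0.1924

The sequences differ at positions 4 (M/A), 5 (C/R), 13 (Y/W), 18 (Y/C), 21 (G/S), 35 (G/V), 40 (H/Y).
p = 7/40 = 0.175000.
d = −ln(1 − 0.175000) = −ln(0.825000) = 0.1924.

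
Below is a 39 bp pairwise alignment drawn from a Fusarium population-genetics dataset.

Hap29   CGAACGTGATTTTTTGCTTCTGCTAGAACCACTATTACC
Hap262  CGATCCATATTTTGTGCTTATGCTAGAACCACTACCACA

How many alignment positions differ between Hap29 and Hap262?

9

Differing sites — 4:A/T; 6:G/C; 7:T/A; 8:G/T; 14:T/G; 20:C/A; 35:T/C; 36:T/C; 39:C/A.
That gives 9 mismatches out of 39 aligned sites, so the Hamming distance is 9.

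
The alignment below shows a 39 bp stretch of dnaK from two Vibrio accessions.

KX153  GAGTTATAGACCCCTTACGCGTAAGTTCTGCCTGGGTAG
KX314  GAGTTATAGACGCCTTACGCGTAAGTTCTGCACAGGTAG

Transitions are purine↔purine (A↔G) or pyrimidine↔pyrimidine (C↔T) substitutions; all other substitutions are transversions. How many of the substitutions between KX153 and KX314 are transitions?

Differing sites — 12:C/G (Tv); 32:C/A (Tv); 33:T/C (Ti); 34:G/A (Ti).
Of the 4 differences, 2 transitions and 2 transversions, so the answer is 2.

2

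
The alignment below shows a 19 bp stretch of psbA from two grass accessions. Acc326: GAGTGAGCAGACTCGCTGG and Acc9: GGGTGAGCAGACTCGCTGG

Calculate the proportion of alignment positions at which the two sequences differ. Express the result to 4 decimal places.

The sequences differ at position 2 (A/G).
There are 1 differences over 19 sites, so p = 1/19 = 0.0526.

0.0526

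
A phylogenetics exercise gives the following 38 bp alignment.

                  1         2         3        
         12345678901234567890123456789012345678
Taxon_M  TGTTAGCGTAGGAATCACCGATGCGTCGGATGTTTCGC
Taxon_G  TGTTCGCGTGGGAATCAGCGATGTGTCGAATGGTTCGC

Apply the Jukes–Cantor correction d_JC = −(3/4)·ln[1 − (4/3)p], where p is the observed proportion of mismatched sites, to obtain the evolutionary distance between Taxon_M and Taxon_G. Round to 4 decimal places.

0.1773

Mismatches occur at site 5 (A↔C), site 10 (A↔G), site 18 (C↔G), site 24 (C↔T), site 29 (G↔A), site 33 (T↔G).
p = 6/38 = 0.157895.
d = −0.75 · ln(1 − (4/3)·0.157895) = −0.75 · ln(0.789473) = −0.75 · (-0.236390) = 0.1773.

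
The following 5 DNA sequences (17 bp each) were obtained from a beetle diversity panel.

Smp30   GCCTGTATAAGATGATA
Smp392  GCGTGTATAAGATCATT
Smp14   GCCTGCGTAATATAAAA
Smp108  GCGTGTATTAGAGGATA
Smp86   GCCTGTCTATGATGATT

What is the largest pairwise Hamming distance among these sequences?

Pairwise Hamming distances:
  Smp30 vs Smp392: 3
  Smp30 vs Smp14: 5
  Smp30 vs Smp108: 3
  Smp30 vs Smp86: 3
  Smp392 vs Smp14: 7
  Smp392 vs Smp108: 4
  Smp392 vs Smp86: 4
  Smp14 vs Smp108: 8
  Smp14 vs Smp86: 7
  Smp108 vs Smp86: 6
The largest is 8, between Smp14 and Smp108.

8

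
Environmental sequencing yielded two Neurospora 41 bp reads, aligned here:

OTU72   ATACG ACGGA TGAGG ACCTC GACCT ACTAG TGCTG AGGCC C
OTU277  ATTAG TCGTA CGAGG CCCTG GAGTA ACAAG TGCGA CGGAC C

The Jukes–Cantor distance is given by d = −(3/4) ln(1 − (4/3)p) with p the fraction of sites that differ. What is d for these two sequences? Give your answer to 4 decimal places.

0.5018

The sequences differ at positions 3 (A/T), 4 (C/A), 6 (A/T), 9 (G/T), 11 (T/C), 16 (A/C), 20 (C/G), 23 (C/G), 24 (C/T), 25 (T/A), 28 (T/A), 34 (T/G), 35 (G/A), 36 (A/C), 39 (C/A).
p = 15/41 = 0.365854.
d = −0.75 · ln(1 − (4/3)·0.365854) = −0.75 · ln(0.512195) = −0.75 · (-0.669050) = 0.5018.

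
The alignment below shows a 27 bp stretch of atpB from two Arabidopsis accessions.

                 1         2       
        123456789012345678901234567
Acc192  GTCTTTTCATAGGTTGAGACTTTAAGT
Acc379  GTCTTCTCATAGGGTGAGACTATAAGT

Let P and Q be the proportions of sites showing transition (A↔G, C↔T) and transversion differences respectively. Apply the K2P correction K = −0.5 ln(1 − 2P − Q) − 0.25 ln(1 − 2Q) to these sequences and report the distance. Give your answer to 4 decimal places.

Mismatches occur at site 6 (T→C, transition), site 14 (T→G, transversion), site 22 (T→A, transversion).
Of the 3 differences, 1 transition and 2 transversions over 27 sites: P = 1/27 = 0.037037, Q = 2/27 = 0.074074.
d = −0.5·ln(0.851852) − 0.25·ln(0.851852) = −0.5·(-0.160342) − 0.25·(-0.160342) = 0.1203.

0.1203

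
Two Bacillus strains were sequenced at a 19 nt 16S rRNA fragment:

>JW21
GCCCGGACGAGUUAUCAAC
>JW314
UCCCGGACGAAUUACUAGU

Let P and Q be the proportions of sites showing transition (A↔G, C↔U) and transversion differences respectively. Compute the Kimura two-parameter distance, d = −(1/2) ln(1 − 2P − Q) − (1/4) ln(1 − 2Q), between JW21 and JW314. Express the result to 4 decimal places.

The sequences differ at positions 1 (G/U, transversion), 11 (G/A, transition), 15 (U/C, transition), 16 (C/U, transition), 18 (A/G, transition), 19 (C/U, transition).
Of the 6 differences, 5 transitions and 1 transversion over 19 sites: P = 5/19 = 0.263158, Q = 1/19 = 0.052632.
d = −0.5·ln(0.421052) − 0.25·ln(0.894736) = −0.5·(-0.864999) − 0.25·(-0.111227) = 0.4603.

0.4603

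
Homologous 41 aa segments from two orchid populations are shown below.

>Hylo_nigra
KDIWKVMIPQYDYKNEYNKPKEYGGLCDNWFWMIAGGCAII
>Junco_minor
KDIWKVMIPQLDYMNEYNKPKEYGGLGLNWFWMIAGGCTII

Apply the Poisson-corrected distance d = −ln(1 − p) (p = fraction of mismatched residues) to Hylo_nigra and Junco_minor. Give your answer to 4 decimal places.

The sequences differ at positions 11 (Y/L), 14 (K/M), 27 (C/G), 28 (D/L), 39 (A/T).
p = 5/41 = 0.121951.
d = −ln(1 − 0.121951) = −ln(0.878049) = 0.1301.

0.1301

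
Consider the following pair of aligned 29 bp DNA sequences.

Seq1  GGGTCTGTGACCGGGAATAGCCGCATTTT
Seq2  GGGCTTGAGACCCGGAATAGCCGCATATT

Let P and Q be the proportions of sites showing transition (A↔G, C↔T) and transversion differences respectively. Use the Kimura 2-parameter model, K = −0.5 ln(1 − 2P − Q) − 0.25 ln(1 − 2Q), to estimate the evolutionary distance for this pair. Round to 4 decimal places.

0.1961

The sequences differ at positions 4 (T/C, transition), 5 (C/T, transition), 8 (T/A, transversion), 13 (G/C, transversion), 27 (T/A, transversion).
Of the 5 differences, 2 transitions and 3 transversions over 29 sites: P = 2/29 = 0.068966, Q = 3/29 = 0.103448.
d = −0.5·ln(0.758620) − 0.25·ln(0.793104) = −0.5·(-0.276254) − 0.25·(-0.231801) = 0.1961.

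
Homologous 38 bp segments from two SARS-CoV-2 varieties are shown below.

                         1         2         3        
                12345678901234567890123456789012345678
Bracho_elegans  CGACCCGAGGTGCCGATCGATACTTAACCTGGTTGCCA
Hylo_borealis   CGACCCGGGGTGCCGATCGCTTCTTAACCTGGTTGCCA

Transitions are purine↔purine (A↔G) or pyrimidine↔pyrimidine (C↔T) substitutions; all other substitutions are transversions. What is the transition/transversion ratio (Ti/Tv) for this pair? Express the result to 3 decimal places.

0.500

Mismatches occur at site 8 (A→G, transition), site 20 (A→C, transversion), site 22 (A→T, transversion).
Of the 3 differences, 1 transition and 2 transversions, so Ti/Tv = 1/2 = 0.500.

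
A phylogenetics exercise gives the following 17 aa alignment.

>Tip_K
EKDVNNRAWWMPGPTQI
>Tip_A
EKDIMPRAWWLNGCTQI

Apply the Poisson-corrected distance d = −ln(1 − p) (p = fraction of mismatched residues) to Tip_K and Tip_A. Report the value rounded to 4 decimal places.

Differing sites — 4:V/I; 5:N/M; 6:N/P; 11:M/L; 12:P/N; 14:P/C.
p = 6/17 = 0.352941.
d = −ln(1 − 0.352941) = −ln(0.647059) = 0.4353.

0.4353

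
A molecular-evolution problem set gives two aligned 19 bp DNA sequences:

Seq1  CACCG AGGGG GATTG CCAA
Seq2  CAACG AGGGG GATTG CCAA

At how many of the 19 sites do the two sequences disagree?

A single mismatch occurs at site 3 (C→A).
That gives 1 mismatch out of 19 aligned sites, so the Hamming distance is 1.

1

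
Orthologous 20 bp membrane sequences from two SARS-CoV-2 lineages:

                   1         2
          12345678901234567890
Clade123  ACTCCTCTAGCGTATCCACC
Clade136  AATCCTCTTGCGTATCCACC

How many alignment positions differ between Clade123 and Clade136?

The sequences differ at positions 2 (C/A), 9 (A/T).
That gives 2 mismatches out of 20 aligned sites, so the Hamming distance is 2.

2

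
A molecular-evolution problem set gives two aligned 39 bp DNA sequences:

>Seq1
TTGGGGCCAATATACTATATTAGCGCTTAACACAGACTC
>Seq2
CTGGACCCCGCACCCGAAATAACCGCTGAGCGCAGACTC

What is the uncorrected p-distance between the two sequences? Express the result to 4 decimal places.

The sequences differ at positions 1 (T/C), 5 (G/A), 6 (G/C), 9 (A/C), 10 (A/G), 11 (T/C), 13 (T/C), 14 (A/C), 16 (T/G), 18 (T/A), 21 (T/A), 23 (G/C), 28 (T/G), 30 (A/G), 32 (A/G).
There are 15 differences over 39 sites, so p = 15/39 = 0.3846.

0.3846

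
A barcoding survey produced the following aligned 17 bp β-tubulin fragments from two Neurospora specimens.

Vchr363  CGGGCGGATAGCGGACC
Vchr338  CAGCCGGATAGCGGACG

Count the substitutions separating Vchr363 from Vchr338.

3

Differing sites — 2:G/A; 4:G/C; 17:C/G.
That gives 3 mismatches out of 17 aligned sites, so the Hamming distance is 3.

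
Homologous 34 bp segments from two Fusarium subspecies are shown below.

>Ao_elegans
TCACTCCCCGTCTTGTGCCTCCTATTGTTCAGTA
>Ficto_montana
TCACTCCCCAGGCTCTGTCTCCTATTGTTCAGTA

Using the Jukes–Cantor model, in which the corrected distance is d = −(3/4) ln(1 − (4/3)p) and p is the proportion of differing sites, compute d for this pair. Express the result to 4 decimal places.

The sequences differ at positions 10 (G/A), 11 (T/G), 12 (C/G), 13 (T/C), 15 (G/C), 18 (C/T).
p = 6/34 = 0.176471.
d = −0.75 · ln(1 − (4/3)·0.176471) = −0.75 · ln(0.764705) = −0.75 · (-0.268265) = 0.2012.

0.2012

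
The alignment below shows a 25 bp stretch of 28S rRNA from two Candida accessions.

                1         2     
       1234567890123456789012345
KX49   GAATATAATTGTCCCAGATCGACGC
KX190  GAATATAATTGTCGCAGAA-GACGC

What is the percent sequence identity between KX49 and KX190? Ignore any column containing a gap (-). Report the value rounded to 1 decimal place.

91.7%

Excluding the 1 gap column leaves 24 comparable sites.
Differing sites — 14:C/G; 19:T/A.
22 of the 24 comparable sites match, so the percent identity is 22/24 × 100 = 91.7%.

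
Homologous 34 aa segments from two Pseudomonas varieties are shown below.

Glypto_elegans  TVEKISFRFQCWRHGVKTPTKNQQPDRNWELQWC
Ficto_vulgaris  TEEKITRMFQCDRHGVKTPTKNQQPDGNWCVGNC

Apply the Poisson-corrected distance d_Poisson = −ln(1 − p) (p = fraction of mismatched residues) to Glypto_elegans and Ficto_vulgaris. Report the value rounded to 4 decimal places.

The sequences differ at positions 2 (V/E), 6 (S/T), 7 (F/R), 8 (R/M), 12 (W/D), 27 (R/G), 30 (E/C), 31 (L/V), 32 (Q/G), 33 (W/N).
p = 10/34 = 0.294118.
d = −ln(1 − 0.294118) = −ln(0.705882) = 0.3483.

0.3483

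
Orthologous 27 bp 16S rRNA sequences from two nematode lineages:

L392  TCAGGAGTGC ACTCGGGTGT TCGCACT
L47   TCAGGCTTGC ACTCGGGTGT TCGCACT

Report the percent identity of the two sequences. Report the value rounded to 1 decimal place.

The sequences differ at positions 6 (A/C), 7 (G/T).
25 of the 27 sites match, so the percent identity is 25/27 × 100 = 92.6%.

92.6%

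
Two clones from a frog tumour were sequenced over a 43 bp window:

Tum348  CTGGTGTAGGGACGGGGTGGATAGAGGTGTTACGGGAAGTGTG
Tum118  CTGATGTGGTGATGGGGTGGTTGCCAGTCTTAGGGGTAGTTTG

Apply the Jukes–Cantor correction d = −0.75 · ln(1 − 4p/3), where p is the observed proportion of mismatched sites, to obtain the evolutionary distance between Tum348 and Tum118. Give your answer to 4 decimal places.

0.3870

The sequences differ at positions 4 (G/A), 8 (A/G), 10 (G/T), 13 (C/T), 21 (A/T), 23 (A/G), 24 (G/C), 25 (A/C), 26 (G/A), 29 (G/C), 33 (C/G), 37 (A/T), 41 (G/T).
p = 13/43 = 0.302326.
d = −0.75 · ln(1 − (4/3)·0.302326) = −0.75 · ln(0.596899) = −0.75 · (-0.516007) = 0.3870.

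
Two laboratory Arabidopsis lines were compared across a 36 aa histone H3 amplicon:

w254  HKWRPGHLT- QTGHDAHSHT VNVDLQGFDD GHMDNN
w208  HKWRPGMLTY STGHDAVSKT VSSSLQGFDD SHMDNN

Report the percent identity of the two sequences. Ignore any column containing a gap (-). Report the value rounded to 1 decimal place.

77.1%

Excluding the 1 gap column leaves 35 comparable sites.
The sequences differ at positions 7 (H/M), 11 (Q/S), 17 (H/V), 19 (H/K), 22 (N/S), 23 (V/S), 24 (D/S), 31 (G/S).
27 of the 35 comparable sites match, so the percent identity is 27/35 × 100 = 77.1%.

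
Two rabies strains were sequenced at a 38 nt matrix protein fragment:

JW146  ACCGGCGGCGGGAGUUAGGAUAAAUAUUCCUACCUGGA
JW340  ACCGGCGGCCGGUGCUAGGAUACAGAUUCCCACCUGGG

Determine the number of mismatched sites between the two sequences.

The sequences differ at positions 10 (G/C), 13 (A/U), 15 (U/C), 23 (A/C), 25 (U/G), 31 (U/C), 38 (A/G).
That gives 7 mismatches out of 38 aligned sites, so the Hamming distance is 7.

7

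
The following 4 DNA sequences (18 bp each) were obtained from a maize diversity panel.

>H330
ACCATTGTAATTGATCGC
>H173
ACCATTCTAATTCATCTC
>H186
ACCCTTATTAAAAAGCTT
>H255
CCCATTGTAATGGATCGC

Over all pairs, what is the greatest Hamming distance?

Pairwise Hamming distances:
  H330 vs H173: 3
  H330 vs H186: 9
  H330 vs H255: 2
  H173 vs H186: 8
  H173 vs H255: 5
  H186 vs H255: 10
The largest is 10, between H186 and H255.

10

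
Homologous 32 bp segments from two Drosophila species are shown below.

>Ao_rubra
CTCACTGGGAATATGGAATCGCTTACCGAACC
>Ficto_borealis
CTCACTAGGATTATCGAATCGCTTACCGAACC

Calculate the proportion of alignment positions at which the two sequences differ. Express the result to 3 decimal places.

Differing sites — 7:G/A; 11:A/T; 15:G/C.
There are 3 differences over 32 sites, so p = 3/32 = 0.094.

0.094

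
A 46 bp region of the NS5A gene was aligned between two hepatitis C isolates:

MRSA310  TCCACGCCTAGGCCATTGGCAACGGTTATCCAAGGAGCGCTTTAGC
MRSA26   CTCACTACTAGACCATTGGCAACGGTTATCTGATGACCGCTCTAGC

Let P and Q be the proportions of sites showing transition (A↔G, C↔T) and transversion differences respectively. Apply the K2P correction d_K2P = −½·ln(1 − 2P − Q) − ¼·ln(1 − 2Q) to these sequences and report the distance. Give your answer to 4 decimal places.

The sequences differ at positions 1 (T/C, transition), 2 (C/T, transition), 6 (G/T, transversion), 7 (C/A, transversion), 12 (G/A, transition), 31 (C/T, transition), 32 (A/G, transition), 34 (G/T, transversion), 37 (G/C, transversion), 42 (T/C, transition).
Of the 10 differences, 6 transitions and 4 transversions over 46 sites: P = 6/46 = 0.130435, Q = 4/46 = 0.086957.
d = −0.5·ln(0.652173) − 0.25·ln(0.826086) = −0.5·(-0.427445) − 0.25·(-0.191056) = 0.2615.

0.2615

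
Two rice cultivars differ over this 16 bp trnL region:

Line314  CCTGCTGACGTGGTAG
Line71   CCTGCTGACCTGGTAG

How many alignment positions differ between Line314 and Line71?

Differing sites — 10:G/C.
That gives 1 mismatch out of 16 aligned sites, so the Hamming distance is 1.

1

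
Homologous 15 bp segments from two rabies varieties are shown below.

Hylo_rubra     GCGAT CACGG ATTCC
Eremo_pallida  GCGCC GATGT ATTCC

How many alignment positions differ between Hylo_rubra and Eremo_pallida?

5

The sequences differ at positions 4 (A/C), 5 (T/C), 6 (C/G), 8 (C/T), 10 (G/T).
That gives 5 mismatches out of 15 aligned sites, so the Hamming distance is 5.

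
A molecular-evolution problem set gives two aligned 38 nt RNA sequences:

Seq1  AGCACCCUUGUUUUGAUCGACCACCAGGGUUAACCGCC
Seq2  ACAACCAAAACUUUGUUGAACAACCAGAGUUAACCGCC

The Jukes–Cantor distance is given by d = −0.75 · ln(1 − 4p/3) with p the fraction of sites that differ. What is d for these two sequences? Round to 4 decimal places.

Mismatches occur at site 2 (G→C), site 3 (C→A), site 7 (C→A), site 8 (U→A), site 9 (U→A), site 10 (G→A), site 11 (U→C), site 16 (A→U), site 18 (C→G), site 19 (G→A), site 22 (C→A), site 28 (G→A).
p = 12/38 = 0.315789.
d = −0.75 · ln(1 − (4/3)·0.315789) = −0.75 · ln(0.578948) = −0.75 · (-0.546543) = 0.4099.

0.4099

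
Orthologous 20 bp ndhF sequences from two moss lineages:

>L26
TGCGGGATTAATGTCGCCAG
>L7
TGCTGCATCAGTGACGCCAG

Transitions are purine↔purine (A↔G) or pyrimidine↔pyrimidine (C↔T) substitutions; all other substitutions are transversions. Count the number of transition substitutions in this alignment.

Mismatches occur at site 4 (G↔T, transversion), site 6 (G↔C, transversion), site 9 (T↔C, transition), site 11 (A↔G, transition), site 14 (T↔A, transversion).
Of the 5 differences, 2 transitions and 3 transversions, so the answer is 2.

2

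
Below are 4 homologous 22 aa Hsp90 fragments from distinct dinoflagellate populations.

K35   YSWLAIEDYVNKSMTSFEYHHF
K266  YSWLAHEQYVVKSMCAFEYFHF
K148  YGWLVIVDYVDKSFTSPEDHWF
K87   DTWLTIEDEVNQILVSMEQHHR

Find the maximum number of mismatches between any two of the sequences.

Pairwise Hamming distances:
  K35 vs K266: 6
  K35 vs K148: 8
  K35 vs K87: 11
  K266 vs K148: 13
  K266 vs K87: 16
  K148 vs K87: 14
The largest is 16, between K266 and K87.

16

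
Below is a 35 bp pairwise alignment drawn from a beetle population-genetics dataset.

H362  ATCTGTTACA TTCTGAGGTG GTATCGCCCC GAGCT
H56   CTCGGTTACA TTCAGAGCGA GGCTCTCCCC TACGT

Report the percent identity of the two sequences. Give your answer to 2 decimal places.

The sequences differ at positions 1 (A/C), 4 (T/G), 14 (T/A), 18 (G/C), 19 (T/G), 20 (G/A), 22 (T/G), 23 (A/C), 26 (G/T), 31 (G/T), 33 (G/C), 34 (C/G).
23 of the 35 sites match, so the percent identity is 23/35 × 100 = 65.71%.

65.71%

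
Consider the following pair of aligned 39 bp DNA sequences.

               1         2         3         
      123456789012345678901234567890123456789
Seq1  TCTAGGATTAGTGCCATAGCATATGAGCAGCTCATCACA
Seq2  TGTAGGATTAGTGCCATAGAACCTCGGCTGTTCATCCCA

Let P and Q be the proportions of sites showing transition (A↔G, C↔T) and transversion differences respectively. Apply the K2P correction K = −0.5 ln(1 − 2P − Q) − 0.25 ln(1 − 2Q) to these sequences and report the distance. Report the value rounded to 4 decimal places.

Mismatches occur at site 2 (C/G, transversion), site 20 (C/A, transversion), site 22 (T/C, transition), site 23 (A/C, transversion), site 25 (G/C, transversion), site 26 (A/G, transition), site 29 (A/T, transversion), site 31 (C/T, transition), site 37 (A/C, transversion).
Of the 9 differences, 3 transitions and 6 transversions over 39 sites: P = 3/39 = 0.076923, Q = 6/39 = 0.153846.
d = −0.5·ln(0.692308) − 0.25·ln(0.692308) = −0.5·(-0.367724) − 0.25·(-0.367724) = 0.2758.

0.2758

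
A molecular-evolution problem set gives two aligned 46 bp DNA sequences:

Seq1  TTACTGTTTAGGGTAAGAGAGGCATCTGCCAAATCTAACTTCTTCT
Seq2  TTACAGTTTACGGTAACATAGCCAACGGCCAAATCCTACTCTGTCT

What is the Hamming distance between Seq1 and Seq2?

Differing sites — 5:T/A; 11:G/C; 17:G/C; 19:G/T; 22:G/C; 25:T/A; 27:T/G; 36:T/C; 37:A/T; 41:T/C; 42:C/T; 43:T/G.
That gives 12 mismatches out of 46 aligned sites, so the Hamming distance is 12.

12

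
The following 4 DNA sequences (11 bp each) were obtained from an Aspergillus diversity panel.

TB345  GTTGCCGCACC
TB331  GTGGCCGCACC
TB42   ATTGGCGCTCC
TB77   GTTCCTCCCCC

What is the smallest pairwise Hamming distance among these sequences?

Pairwise Hamming distances:
  TB345 vs TB331: 1
  TB345 vs TB42: 3
  TB345 vs TB77: 4
  TB331 vs TB42: 4
  TB331 vs TB77: 5
  TB42 vs TB77: 6
The smallest is 1, between TB345 and TB331.

1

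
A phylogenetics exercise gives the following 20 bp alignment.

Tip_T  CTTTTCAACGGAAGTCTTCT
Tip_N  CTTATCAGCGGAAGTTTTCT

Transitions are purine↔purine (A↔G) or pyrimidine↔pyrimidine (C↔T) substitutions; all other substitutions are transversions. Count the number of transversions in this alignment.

1

The sequences differ at positions 4 (T/A, transversion), 8 (A/G, transition), 16 (C/T, transition).
Of the 3 differences, 2 transitions and 1 transversion, so the answer is 1.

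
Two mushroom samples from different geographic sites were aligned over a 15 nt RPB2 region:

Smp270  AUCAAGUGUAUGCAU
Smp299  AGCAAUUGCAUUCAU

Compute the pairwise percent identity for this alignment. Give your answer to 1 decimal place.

73.3%

The sequences differ at positions 2 (U/G), 6 (G/U), 9 (U/C), 12 (G/U).
11 of the 15 sites match, so the percent identity is 11/15 × 100 = 73.3%.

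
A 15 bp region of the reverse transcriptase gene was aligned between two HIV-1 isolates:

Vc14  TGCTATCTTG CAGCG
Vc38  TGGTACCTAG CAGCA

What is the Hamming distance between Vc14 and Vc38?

Differing sites — 3:C/G; 6:T/C; 9:T/A; 15:G/A.
That gives 4 mismatches out of 15 aligned sites, so the Hamming distance is 4.

4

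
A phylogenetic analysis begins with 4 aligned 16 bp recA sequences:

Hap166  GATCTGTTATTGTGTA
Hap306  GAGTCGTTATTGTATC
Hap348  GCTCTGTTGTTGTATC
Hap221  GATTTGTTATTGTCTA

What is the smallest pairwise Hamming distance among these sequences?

Pairwise Hamming distances:
  Hap166 vs Hap306: 5
  Hap166 vs Hap348: 4
  Hap166 vs Hap221: 2
  Hap306 vs Hap348: 5
  Hap306 vs Hap221: 4
  Hap348 vs Hap221: 5
The smallest is 2, between Hap166 and Hap221.

2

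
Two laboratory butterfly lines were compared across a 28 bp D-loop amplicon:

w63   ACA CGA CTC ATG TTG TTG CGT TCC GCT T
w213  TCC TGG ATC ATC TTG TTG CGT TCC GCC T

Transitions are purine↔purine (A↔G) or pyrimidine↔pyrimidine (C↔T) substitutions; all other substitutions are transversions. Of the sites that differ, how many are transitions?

Differing sites — 1:A/T (Tv); 3:A/C (Tv); 4:C/T (Ti); 6:A/G (Ti); 7:C/A (Tv); 12:G/C (Tv); 27:T/C (Ti).
Of the 7 differences, 3 transitions and 4 transversions, so the answer is 3.

3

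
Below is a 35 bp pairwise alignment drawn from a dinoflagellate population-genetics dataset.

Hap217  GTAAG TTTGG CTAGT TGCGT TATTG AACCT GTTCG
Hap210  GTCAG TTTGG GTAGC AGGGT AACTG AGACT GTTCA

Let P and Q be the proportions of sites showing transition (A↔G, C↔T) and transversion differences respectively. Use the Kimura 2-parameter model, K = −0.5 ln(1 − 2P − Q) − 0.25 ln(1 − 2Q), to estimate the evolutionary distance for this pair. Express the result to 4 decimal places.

0.3604

Differing sites — 3:A/C (Tv); 11:C/G (Tv); 15:T/C (Ti); 16:T/A (Tv); 18:C/G (Tv); 21:T/A (Tv); 23:T/C (Ti); 27:A/G (Ti); 28:C/A (Tv); 35:G/A (Ti).
Of the 10 differences, 4 transitions and 6 transversions over 35 sites: P = 4/35 = 0.114286, Q = 6/35 = 0.171429.
d = −0.5·ln(0.599999) − 0.25·ln(0.657142) = −0.5·(-0.510827) − 0.25·(-0.419855) = 0.3604.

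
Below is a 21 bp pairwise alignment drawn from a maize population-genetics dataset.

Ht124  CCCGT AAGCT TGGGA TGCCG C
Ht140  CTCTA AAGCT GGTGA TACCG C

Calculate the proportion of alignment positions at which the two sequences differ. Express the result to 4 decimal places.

Mismatches occur at site 2 (C→T), site 4 (G→T), site 5 (T→A), site 11 (T→G), site 13 (G→T), site 17 (G→A).
There are 6 differences over 21 sites, so p = 6/21 = 0.2857.

0.2857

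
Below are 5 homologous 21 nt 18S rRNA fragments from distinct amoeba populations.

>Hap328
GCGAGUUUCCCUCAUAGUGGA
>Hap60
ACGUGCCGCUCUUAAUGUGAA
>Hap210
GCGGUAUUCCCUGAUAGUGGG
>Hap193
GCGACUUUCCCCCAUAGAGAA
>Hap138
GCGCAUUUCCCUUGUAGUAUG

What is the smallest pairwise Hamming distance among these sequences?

4

Pairwise Hamming distances:
  Hap328 vs Hap60: 10
  Hap328 vs Hap210: 5
  Hap328 vs Hap193: 4
  Hap328 vs Hap138: 7
  Hap60 vs Hap210: 12
  Hap60 vs Hap193: 12
  Hap60 vs Hap138: 13
  Hap210 vs Hap193: 8
  Hap210 vs Hap138: 7
  Hap193 vs Hap138: 9
The smallest is 4, between Hap328 and Hap193.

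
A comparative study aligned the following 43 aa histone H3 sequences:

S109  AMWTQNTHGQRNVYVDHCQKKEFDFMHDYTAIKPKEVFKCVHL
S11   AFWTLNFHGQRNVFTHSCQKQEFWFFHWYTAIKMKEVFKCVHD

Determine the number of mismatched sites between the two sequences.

13

Differing sites — 2:M/F; 5:Q/L; 7:T/F; 14:Y/F; 15:V/T; 16:D/H; 17:H/S; 21:K/Q; 24:D/W; 26:M/F; 28:D/W; 34:P/M; 43:L/D.
That gives 13 mismatches out of 43 aligned sites, so the Hamming distance is 13.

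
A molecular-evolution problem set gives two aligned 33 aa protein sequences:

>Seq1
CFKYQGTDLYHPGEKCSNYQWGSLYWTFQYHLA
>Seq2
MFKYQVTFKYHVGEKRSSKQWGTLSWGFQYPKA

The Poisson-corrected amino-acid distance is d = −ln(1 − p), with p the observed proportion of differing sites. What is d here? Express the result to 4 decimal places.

0.5008

The sequences differ at positions 1 (C/M), 6 (G/V), 8 (D/F), 9 (L/K), 12 (P/V), 16 (C/R), 18 (N/S), 19 (Y/K), 23 (S/T), 25 (Y/S), 27 (T/G), 31 (H/P), 32 (L/K).
p = 13/33 = 0.393939.
d = −ln(1 − 0.393939) = −ln(0.606061) = 0.5008.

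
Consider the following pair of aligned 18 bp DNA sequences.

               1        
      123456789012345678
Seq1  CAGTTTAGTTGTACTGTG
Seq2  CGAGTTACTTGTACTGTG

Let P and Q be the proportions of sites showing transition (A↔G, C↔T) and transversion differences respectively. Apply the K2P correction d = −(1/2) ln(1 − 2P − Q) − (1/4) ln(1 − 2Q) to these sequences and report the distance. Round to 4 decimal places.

The sequences differ at positions 2 (A/G, transition), 3 (G/A, transition), 4 (T/G, transversion), 8 (G/C, transversion).
Of the 4 differences, 2 transitions and 2 transversions over 18 sites: P = 2/18 = 0.111111, Q = 2/18 = 0.111111.
d = −0.5·ln(0.666667) − 0.25·ln(0.777778) = −0.5·(-0.405465) − 0.25·(-0.251314) = 0.2656.

0.2656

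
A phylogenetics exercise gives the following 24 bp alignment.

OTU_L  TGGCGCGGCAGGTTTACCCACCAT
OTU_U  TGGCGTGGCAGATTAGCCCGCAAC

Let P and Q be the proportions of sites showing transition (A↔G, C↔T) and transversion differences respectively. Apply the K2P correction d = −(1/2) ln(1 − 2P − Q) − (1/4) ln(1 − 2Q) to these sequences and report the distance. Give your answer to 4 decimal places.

0.3922

Mismatches occur at site 6 (C→T, transition), site 12 (G→A, transition), site 15 (T→A, transversion), site 16 (A→G, transition), site 20 (A→G, transition), site 22 (C→A, transversion), site 24 (T→C, transition).
Of the 7 differences, 5 transitions and 2 transversions over 24 sites: P = 5/24 = 0.208333, Q = 2/24 = 0.083333.
d = −0.5·ln(0.500001) − 0.25·ln(0.833334) = −0.5·(-0.693145) − 0.25·(-0.182321) = 0.3922.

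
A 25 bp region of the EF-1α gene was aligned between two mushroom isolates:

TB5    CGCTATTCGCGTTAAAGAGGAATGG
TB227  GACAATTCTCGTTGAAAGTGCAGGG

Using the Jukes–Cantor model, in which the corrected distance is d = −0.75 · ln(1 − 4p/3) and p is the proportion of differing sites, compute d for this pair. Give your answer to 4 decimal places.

Differing sites — 1:C/G; 2:G/A; 4:T/A; 9:G/T; 14:A/G; 17:G/A; 18:A/G; 19:G/T; 21:A/C; 23:T/G.
p = 10/25 = 0.400000.
d = −0.75 · ln(1 − (4/3)·0.400000) = −0.75 · ln(0.466667) = −0.75 · (-0.762139) = 0.5716.

0.5716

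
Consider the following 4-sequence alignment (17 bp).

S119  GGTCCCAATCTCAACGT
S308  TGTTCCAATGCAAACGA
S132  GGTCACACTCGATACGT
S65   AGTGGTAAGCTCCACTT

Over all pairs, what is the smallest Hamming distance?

Pairwise Hamming distances:
  S119 vs S308: 6
  S119 vs S132: 5
  S119 vs S65: 7
  S308 vs S132: 8
  S308 vs S65: 11
  S132 vs S65: 10
The smallest is 5, between S119 and S132.

5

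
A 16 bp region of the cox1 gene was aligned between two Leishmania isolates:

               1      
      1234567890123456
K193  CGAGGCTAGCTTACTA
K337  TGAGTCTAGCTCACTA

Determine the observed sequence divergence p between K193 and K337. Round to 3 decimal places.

0.188

Mismatches occur at site 1 (C→T), site 5 (G→T), site 12 (T→C).
There are 3 differences over 16 sites, so p = 3/16 = 0.188.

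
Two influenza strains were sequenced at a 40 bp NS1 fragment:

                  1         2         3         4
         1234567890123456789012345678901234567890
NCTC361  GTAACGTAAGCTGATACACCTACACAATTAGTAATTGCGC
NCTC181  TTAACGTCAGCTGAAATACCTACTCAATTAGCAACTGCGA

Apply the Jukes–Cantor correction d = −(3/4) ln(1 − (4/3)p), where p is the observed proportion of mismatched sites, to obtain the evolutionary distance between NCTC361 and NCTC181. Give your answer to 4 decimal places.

Differing sites — 1:G/T; 8:A/C; 15:T/A; 17:C/T; 24:A/T; 32:T/C; 35:T/C; 40:C/A.
p = 8/40 = 0.200000.
d = −0.75 · ln(1 − (4/3)·0.200000) = −0.75 · ln(0.733333) = −0.75 · (-0.310155) = 0.2326.

0.2326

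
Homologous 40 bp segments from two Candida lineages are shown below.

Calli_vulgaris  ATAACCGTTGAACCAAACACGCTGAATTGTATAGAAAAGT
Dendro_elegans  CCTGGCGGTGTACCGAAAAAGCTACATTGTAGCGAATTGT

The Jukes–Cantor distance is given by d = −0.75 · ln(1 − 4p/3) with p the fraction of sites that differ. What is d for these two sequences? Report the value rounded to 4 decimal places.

The sequences differ at positions 1 (A/C), 2 (T/C), 3 (A/T), 4 (A/G), 5 (C/G), 8 (T/G), 11 (A/T), 15 (A/G), 18 (C/A), 20 (C/A), 24 (G/A), 25 (A/C), 32 (T/G), 33 (A/C), 37 (A/T), 38 (A/T).
p = 16/40 = 0.400000.
d = −0.75 · ln(1 − (4/3)·0.400000) = −0.75 · ln(0.466667) = −0.75 · (-0.762139) = 0.5716.

0.5716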